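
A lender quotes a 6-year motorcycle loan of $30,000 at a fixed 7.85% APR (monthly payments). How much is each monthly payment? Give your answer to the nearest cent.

$523.80

Monthly rate = 7.85%/12 = 0.0065417; payment = 30,000 × 0.0065417 / (1 − (1+0.0065417)^−72) = $523.80.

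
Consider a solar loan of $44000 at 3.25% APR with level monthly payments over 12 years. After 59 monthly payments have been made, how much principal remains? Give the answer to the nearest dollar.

$28,014

With monthly rate i = 3.25%/12 = 0.0027083, the balance after k of n payments is P · [(1+i)^n − (1+i)^k] / [(1+i)^n − 1].
(1+0.0027083)^144 = 1.47620237 and (1+0.0027083)^59 = 1.17301302, so the balance is 44,000 × (1.47620237 − 1.17301302) / (1.47620237 − 1) = $28,014.00.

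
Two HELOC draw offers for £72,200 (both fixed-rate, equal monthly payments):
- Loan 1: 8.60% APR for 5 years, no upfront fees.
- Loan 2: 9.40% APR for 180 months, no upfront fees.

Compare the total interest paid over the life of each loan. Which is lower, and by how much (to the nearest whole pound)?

Loan 1: at 8.60% the monthly rate is 0.0071667, so the payment is 72,200 × 0.0071667 / (1 − 1.0071667^−60) = £1,484.78.
Total interest on Loan 1 = 60 × £1,484.78 − £72,200 = £16,886.80.
Loan 2: monthly rate = 9.4%/12 = 0.0078333; payment = 72,200 × 0.0078333 / (1 − (1+0.0078333)^−180) = £749.58.
Total interest on Loan 2 = 180 × £749.58 − £72,200 = £62,724.40.
Loan 1 is lower by £45,837.60.

Loan 1 by £45,838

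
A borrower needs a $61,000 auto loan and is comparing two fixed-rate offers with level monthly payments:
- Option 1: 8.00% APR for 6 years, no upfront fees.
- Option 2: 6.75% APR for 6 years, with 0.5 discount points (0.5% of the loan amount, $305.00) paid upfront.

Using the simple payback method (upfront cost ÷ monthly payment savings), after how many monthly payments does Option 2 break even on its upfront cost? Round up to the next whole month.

9 months

Option 1: monthly rate = 8%/12 = 0.0066667; payment = 61,000 × 0.0066667 / (1 − (1+0.0066667)^−72) = $1,069.53.
Option 2: monthly rate = 6.75%/12 = 0.0056250; payment = 61,000 × 0.0056250 / (1 − (1+0.0056250)^−72) = $1,032.68.
Monthly savings = $1,069.53 − $1,032.68 = $36.85.
Break-even = $305.00 / $36.85 = 8.28 → 9 months.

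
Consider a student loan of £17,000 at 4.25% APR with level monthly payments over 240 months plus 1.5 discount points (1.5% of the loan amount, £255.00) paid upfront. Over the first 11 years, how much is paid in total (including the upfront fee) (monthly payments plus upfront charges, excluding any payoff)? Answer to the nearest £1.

£14,151

At 4.25% the monthly rate is 0.0035417, so the payment is 17,000 × 0.0035417 / (1 − 1.0035417^−240) = £105.27.
Total outlay = 132 × £105.27 + £255.00 = £14,150.64.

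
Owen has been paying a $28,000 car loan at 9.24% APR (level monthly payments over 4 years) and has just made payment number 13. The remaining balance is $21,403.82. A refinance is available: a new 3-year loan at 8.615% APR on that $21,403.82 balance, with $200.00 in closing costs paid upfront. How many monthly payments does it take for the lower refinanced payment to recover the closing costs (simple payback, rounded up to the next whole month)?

9 months

Current payment = 28,000 × 9.24%/12 / (1 − (1+0.0077000)^−48) = $699.98.
Refinanced payment = 21,403.82 × 0.0071792 / (1 − (1+0.0071792)^−36) = $676.81.
Monthly savings = $699.98 − $676.81 = $23.17.
Break-even = $200.00 / $23.17 = 8.63 → 9 months.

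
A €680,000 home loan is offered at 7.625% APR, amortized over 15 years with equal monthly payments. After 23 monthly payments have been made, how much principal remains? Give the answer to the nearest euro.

With monthly rate i = 7.625%/12 = 0.0063542, the balance after k of n payments is P · [(1+i)^n − (1+i)^k] / [(1+i)^n − 1].
(1+0.0063542)^180 = 3.12717966 and (1+0.0063542)^23 = 1.15682996, so the balance is 680,000 × (3.12717966 − 1.15682996) / (3.12717966 − 1) = €629,865.84.

€629,866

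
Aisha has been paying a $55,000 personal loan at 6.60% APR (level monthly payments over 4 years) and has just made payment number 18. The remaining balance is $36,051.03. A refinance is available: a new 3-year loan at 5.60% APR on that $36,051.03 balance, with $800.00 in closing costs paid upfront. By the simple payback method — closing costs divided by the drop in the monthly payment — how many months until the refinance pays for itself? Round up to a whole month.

4 months

Current payment = 55,000 × 6.6%/12 / (1 − (1+0.0055000)^−48) = $1,306.86.
Refinanced payment = 36,051.03 × 0.0046667 / (1 − (1+0.0046667)^−36) = $1,090.22.
Monthly savings = $1,306.86 − $1,090.22 = $216.64.
Break-even = $800.00 / $216.64 = 3.69 → 4 months.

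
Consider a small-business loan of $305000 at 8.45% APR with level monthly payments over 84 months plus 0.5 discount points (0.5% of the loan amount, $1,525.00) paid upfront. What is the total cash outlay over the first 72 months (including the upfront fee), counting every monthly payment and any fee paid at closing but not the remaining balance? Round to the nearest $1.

At 8.45% the monthly rate is 0.0070417, so the payment is 305,000 × 0.0070417 / (1 − 1.0070417^−84) = $4,822.46.
Total outlay = 72 × $4,822.46 + $1,525.00 = $348,742.12.

$348,742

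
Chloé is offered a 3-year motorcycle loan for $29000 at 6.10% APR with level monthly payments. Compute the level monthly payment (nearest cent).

At 6.10% the monthly rate is 0.0050833, so the payment is 29,000 × 0.0050833 / (1 − 1.0050833^−36) = $883.55.

$883.55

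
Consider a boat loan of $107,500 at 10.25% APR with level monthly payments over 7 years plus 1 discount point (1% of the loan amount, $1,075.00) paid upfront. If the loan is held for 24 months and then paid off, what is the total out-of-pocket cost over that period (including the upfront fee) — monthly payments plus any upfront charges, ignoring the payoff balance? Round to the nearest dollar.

At 10.25% the monthly rate is 0.0085417, so the payment is 107,500 × 0.0085417 / (1 − 1.0085417^−84) = $1,798.54.
Total outlay = 24 × $1,798.54 + $1,075.00 = $44,239.96.

$44,240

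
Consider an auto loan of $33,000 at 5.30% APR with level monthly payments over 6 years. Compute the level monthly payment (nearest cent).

At 5.30% the monthly rate is 0.0044167, so the payment is 33,000 × 0.0044167 / (1 − 1.0044167^−72) = $536.07.

$536.07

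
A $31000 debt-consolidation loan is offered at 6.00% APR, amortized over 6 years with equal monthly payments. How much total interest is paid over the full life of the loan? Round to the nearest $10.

At 6.00% the monthly rate is 0.0050000, so the payment is 31,000 × 0.0050000 / (1 − 1.0050000^−72) = $513.76.
Total paid = 72 × $513.76 = $36,990.72; interest = $36,990.72 − $31,000 = $5,990.72.

$5,990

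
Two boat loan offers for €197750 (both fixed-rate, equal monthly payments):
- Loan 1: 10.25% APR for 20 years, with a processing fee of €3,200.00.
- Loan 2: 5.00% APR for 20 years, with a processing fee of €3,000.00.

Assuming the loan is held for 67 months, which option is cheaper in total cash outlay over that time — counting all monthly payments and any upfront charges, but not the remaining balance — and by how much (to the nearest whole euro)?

Loan 1: monthly rate = 10.25%/12 = 0.0085417; payment = 197,750 × 0.0085417 / (1 − (1+0.0085417)^−240) = €1,941.20.
Loan 2: monthly rate = 5%/12 = 0.0041667; payment = 197,750 × 0.0041667 / (1 − (1+0.0041667)^−240) = €1,305.06.
Over 67 months: Loan 1 costs 67 × €1,941.20 + €3,200.00 = €133,260.40; Loan 2 costs 67 × €1,305.06 + €3,000.00 = €90,439.02.
Loan 2 is cheaper by €133,260.40 − €90,439.02 = €42,821.38.

Loan 2 by €42,821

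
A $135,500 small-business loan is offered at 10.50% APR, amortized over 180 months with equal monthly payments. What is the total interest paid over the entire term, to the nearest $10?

Monthly rate = 10.5%/12 = 0.0087500; payment = 135,500 × 0.0087500 / (1 − (1+0.0087500)^−180) = $1,497.82.
Total paid = 180 × $1,497.82 = $269,607.60; interest = $269,607.60 − $135,500 = $134,107.60.

$134,110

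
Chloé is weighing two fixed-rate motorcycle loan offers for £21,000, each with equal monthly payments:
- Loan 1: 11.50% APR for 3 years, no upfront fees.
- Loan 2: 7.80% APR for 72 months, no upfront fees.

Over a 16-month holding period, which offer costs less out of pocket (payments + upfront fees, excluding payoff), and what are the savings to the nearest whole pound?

Loan 1: at 11.50% the monthly rate is 0.0095833, so the payment is 21,000 × 0.0095833 / (1 − 1.0095833^−36) = £692.50.
Loan 2: monthly rate = 7.8%/12 = 0.0065000; payment = 21,000 × 0.0065000 / (1 − (1+0.0065000)^−72) = £366.15.
Over 16 months: Loan 1 costs 16 × £692.50 = £11,080.00; Loan 2 costs 16 × £366.15 = £5,858.40.
Loan 2 is cheaper by £11,080.00 − £5,858.40 = £5,221.60.

Loan 2 by £5,222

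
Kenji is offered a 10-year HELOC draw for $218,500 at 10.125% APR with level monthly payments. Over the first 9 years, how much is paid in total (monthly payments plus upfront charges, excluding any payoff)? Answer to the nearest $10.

At 10.125% the monthly rate is 0.0084375, so the payment is 218,500 × 0.0084375 / (1 − 1.0084375^−120) = $2,902.64.
Total outlay = 108 × $2,902.64 = $313,485.12.

$313,490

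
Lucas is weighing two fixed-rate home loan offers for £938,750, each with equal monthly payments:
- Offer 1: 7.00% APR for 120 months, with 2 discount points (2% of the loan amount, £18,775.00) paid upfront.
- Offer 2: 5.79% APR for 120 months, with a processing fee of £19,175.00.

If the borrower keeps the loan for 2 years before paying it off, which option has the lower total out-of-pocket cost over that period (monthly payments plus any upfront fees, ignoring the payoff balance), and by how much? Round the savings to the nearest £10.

Offer 2 by £13,430

Offer 1: monthly rate = 7%/12 = 0.0058333; payment = 938,750 × 0.0058333 / (1 − (1+0.0058333)^−120) = £10,899.68.
Offer 2: at 5.79% the monthly rate is 0.0048250, so the payment is 938,750 × 0.0048250 / (1 − 1.0048250^−120) = £10,323.33.
Over 24 months: Offer 1 costs 24 × £10,899.68 + £18,775.00 = £280,367.32; Offer 2 costs 24 × £10,323.33 + £19,175.00 = £266,934.92.
Offer 2 is cheaper by £280,367.32 − £266,934.92 = £13,432.40.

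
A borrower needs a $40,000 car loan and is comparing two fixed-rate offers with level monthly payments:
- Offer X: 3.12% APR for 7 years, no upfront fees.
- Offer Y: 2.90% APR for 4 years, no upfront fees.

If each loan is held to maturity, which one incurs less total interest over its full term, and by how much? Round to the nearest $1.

Offer Y by $2,166

Offer X: at 3.12% the monthly rate is 0.0026000, so the payment is 40,000 × 0.0026000 / (1 − 1.0026000^−84) = $530.70.
Total interest on Offer X = 84 × $530.70 − $40,000 = $4,578.80.
Offer Y: monthly rate = 2.9%/12 = 0.0024167; payment = 40,000 × 0.0024167 / (1 − (1+0.0024167)^−48) = $883.61.
Total interest on Offer Y = 48 × $883.61 − $40,000 = $2,413.28.
Offer Y is lower by $2,165.52.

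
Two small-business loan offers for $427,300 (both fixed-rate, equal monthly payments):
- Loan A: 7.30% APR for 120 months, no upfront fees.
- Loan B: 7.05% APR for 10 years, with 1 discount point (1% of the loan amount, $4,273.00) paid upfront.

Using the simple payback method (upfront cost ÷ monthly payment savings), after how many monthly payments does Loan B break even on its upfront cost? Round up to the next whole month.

Loan A: monthly rate = 7.3%/12 = 0.0060833; payment = 427,300 × 0.0060833 / (1 − (1+0.0060833)^−120) = $5,027.63.
Loan B: monthly rate = 7.05%/12 = 0.0058750; payment = 427,300 × 0.0058750 / (1 − (1+0.0058750)^−120) = $4,972.33.
Monthly savings = $5,027.63 − $4,972.33 = $55.30.
Break-even = $4,273.00 / $55.30 = 77.27 → 78 months.

78 months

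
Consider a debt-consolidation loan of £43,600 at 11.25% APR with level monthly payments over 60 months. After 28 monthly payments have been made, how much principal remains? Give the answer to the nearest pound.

With monthly rate i = 11.25%/12 = 0.0093750, the balance after k of n payments is P · [(1+i)^n − (1+i)^k] / [(1+i)^n − 1].
(1+0.0093750)^60 = 1.75046181 and (1+0.0093750)^28 = 1.29858754, so the balance is 43,600 × (1.75046181 − 1.29858754) / (1.75046181 − 1) = £26,252.79.

£26,253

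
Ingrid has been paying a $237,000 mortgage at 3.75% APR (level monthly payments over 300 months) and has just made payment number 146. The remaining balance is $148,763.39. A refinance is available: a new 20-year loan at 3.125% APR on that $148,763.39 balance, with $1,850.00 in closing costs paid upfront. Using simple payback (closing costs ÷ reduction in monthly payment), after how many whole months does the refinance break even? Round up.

Current payment = 237,000 × 3.75%/12 / (1 − (1+0.0031250)^−300) = $1,218.49.
Refinanced payment = 148,763.39 × 0.0026042 / (1 − (1+0.0026042)^−240) = $834.38.
Monthly savings = $1,218.49 − $834.38 = $384.11.
Break-even = $1,850.00 / $384.11 = 4.82 → 5 months.

5 months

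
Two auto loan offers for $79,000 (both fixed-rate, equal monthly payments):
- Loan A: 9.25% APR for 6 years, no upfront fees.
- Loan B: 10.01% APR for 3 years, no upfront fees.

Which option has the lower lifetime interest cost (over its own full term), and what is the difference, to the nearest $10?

Loan B by $11,460

Loan A: at 9.25% the monthly rate is 0.0077083, so the payment is 79,000 × 0.0077083 / (1 − 1.0077083^−72) = $1,433.84.
Total interest on Loan A = 72 × $1,433.84 − $79,000 = $24,236.48.
Loan B: at 10.01% the monthly rate is 0.0083417, so the payment is 79,000 × 0.0083417 / (1 − 1.0083417^−36) = $2,549.48.
Total interest on Loan B = 36 × $2,549.48 − $79,000 = $12,781.28.
Loan B is lower by $11,455.20.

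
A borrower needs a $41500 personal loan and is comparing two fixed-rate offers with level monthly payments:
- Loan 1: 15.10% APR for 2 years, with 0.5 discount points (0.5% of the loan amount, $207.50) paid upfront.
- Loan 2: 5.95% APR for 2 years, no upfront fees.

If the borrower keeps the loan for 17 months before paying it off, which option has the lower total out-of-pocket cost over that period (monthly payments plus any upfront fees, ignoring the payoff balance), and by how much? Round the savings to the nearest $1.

Loan 2 by $3,196

Loan 1: at 15.10% the monthly rate is 0.0125833, so the payment is 41,500 × 0.0125833 / (1 − 1.0125833^−24) = $2,014.17.
Loan 2: monthly rate = 5.95%/12 = 0.0049583; payment = 41,500 × 0.0049583 / (1 − (1+0.0049583)^−24) = $1,838.37.
Over 17 months: Loan 1 costs 17 × $2,014.17 + $207.50 = $34,448.39; Loan 2 costs 17 × $1,838.37 = $31,252.29.
Loan 2 is cheaper by $34,448.39 − $31,252.29 = $3,196.10.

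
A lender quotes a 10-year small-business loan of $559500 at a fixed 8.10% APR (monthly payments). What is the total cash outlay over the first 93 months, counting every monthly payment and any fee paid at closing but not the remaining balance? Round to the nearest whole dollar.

Monthly rate = 8.1%/12 = 0.0067500; payment = 559,500 × 0.0067500 / (1 − (1+0.0067500)^−120) = $6,817.88.
Total outlay = 93 × $6,817.88 = $634,062.84.

$634,063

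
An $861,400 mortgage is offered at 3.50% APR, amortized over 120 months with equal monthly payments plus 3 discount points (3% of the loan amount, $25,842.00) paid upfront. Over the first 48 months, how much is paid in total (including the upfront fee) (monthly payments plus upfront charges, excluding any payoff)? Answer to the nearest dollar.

$434,707

Monthly rate = 3.5%/12 = 0.0029167; payment = 861,400 × 0.0029167 / (1 − (1+0.0029167)^−120) = $8,518.03.
Total outlay = 48 × $8,518.03 + $25,842.00 = $434,707.44.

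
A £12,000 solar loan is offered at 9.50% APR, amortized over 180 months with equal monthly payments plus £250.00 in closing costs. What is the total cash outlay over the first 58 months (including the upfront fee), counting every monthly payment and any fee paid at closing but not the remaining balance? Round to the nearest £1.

£7,518

At 9.50% the monthly rate is 0.0079167, so the payment is 12,000 × 0.0079167 / (1 − 1.0079167^−180) = £125.31.
Total outlay = 58 × £125.31 + £250.00 = £7,517.98.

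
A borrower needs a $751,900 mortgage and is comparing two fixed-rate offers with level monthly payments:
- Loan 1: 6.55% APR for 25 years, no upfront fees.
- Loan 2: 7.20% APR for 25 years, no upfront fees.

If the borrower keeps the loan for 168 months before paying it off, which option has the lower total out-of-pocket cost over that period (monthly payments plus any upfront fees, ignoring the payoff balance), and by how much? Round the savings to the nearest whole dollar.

Loan 1: at 6.55% the monthly rate is 0.0054583, so the payment is 751,900 × 0.0054583 / (1 − 1.0054583^−300) = $5,100.40.
Loan 2: monthly rate = 7.2%/12 = 0.0060000; payment = 751,900 × 0.0060000 / (1 − (1+0.0060000)^−300) = $5,410.59.
Over 168 months: Loan 1 costs 168 × $5,100.40 = $856,867.20; Loan 2 costs 168 × $5,410.59 = $908,979.12.
Loan 1 is cheaper by $908,979.12 − $856,867.20 = $52,111.92.

Loan 1 by $52,112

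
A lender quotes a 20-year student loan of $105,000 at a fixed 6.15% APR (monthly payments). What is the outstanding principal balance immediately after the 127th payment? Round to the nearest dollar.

With monthly rate i = 6.15%/12 = 0.0051250, the balance after k of n payments is P · [(1+i)^n − (1+i)^k] / [(1+i)^n − 1].
(1+0.0051250)^240 = 3.41049981 and (1+0.0051250)^127 = 1.91403353, so the balance is 105,000 × (3.41049981 − 1.91403353) / (3.41049981 − 1) = $65,185.22.

$65,185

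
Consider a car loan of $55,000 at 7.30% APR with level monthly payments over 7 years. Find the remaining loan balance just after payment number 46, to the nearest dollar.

$28,361

With monthly rate i = 7.3%/12 = 0.0060833, the balance after k of n payments is P · [(1+i)^n − (1+i)^k] / [(1+i)^n − 1].
(1+0.0060833)^84 = 1.66437884 and (1+0.0060833)^46 = 1.32178832, so the balance is 55,000 × (1.66437884 − 1.32178832) / (1.66437884 − 1) = $28,361.05.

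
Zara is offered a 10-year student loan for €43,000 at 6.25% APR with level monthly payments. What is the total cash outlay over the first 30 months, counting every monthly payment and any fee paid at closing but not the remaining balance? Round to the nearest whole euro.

At 6.25% the monthly rate is 0.0052083, so the payment is 43,000 × 0.0052083 / (1 − 1.0052083^−120) = €482.80.
Total outlay = 30 × €482.80 = €14,484.00.

€14,484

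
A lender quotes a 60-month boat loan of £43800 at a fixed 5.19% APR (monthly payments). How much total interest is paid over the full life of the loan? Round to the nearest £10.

£6,020

Monthly rate = 5.19%/12 = 0.0043250; payment = 43,800 × 0.0043250 / (1 − (1+0.0043250)^−60) = £830.38.
Total paid = 60 × £830.38 = £49,822.80; interest = £49,822.80 − £43,800 = £6,022.80.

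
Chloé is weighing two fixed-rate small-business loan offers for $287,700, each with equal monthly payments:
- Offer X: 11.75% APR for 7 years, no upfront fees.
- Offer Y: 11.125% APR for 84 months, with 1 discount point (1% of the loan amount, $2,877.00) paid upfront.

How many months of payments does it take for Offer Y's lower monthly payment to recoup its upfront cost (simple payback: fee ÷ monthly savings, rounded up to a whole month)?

31 months

Offer X: at 11.75% the monthly rate is 0.0097917, so the payment is 287,700 × 0.0097917 / (1 − 1.0097917^−84) = $5,040.31.
Offer Y: monthly rate = 11.125%/12 = 0.0092708; payment = 287,700 × 0.0092708 / (1 − (1+0.0092708)^−84) = $4,945.05.
Monthly savings = $5,040.31 − $4,945.05 = $95.26.
Break-even = $2,877.00 / $95.26 = 30.20 → 31 months.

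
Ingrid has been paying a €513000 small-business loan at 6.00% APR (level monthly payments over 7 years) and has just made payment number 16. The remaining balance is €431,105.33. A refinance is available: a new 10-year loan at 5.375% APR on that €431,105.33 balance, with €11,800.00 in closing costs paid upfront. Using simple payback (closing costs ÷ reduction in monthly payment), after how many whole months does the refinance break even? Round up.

5 months

Current payment = 513,000 × 6%/12 / (1 − (1+0.0050000)^−84) = €7,494.19.
Refinanced payment = 431,105.33 × 0.0044792 / (1 − (1+0.0044792)^−120) = €4,651.97.
Monthly savings = €7,494.19 − €4,651.97 = €2,842.22.
Break-even = €11,800.00 / €2,842.22 = 4.15 → 5 months.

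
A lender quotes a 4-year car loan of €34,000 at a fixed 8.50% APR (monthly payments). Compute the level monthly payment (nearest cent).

Monthly rate = 8.5%/12 = 0.0070833; payment = 34,000 × 0.0070833 / (1 − (1+0.0070833)^−48) = €838.04.

€838.04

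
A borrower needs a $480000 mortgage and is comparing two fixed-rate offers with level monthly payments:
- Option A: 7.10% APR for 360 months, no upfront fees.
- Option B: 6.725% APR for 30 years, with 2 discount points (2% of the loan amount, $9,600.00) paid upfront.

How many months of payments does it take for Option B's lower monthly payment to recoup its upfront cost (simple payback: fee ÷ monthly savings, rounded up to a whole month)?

80 months

Option A: monthly rate = 7.1%/12 = 0.0059167; payment = 480,000 × 0.0059167 / (1 − (1+0.0059167)^−360) = $3,225.75.
Option B: at 6.725% the monthly rate is 0.0056042, so the payment is 480,000 × 0.0056042 / (1 − 1.0056042^−360) = $3,105.30.
Monthly savings = $3,225.75 − $3,105.30 = $120.45.
Break-even = $9,600.00 / $120.45 = 79.70 → 80 months.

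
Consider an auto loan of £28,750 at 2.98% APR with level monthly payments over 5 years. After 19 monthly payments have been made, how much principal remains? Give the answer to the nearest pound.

£20,104

With monthly rate i = 2.98%/12 = 0.0024833, the balance after k of n payments is P · [(1+i)^n − (1+i)^k] / [(1+i)^n − 1].
(1+0.0024833)^60 = 1.16045863 and (1+0.0024833)^19 = 1.04825287, so the balance is 28,750 × (1.16045863 − 1.04825287) / (1.16045863 − 1) = £20,104.34.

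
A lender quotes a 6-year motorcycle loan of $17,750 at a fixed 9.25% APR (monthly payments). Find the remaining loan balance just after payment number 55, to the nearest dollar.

With monthly rate i = 9.25%/12 = 0.0077083, the balance after k of n payments is P · [(1+i)^n − (1+i)^k] / [(1+i)^n − 1].
(1+0.0077083)^72 = 1.73823784 and (1+0.0077083)^55 = 1.52551594, so the balance is 17,750 × (1.73823784 − 1.52551594) / (1.73823784 − 1) = $5,114.63.

$5,115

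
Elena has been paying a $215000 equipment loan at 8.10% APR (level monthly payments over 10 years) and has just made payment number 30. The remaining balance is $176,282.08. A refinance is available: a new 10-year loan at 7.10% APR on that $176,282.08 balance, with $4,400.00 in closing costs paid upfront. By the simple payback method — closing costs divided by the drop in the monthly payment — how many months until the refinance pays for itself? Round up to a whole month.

8 months

Current payment = 215,000 × 8.1%/12 / (1 − (1+0.0067500)^−120) = $2,619.92.
Refinanced payment = 176,282.08 × 0.0059167 / (1 − (1+0.0059167)^−120) = $2,055.88.
Monthly savings = $2,619.92 − $2,055.88 = $564.04.
Break-even = $4,400.00 / $564.04 = 7.80 → 8 months.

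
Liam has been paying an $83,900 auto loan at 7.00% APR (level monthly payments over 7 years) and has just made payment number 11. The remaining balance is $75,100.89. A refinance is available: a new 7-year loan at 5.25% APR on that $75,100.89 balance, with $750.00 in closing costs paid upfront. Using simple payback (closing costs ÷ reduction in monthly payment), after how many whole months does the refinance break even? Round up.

4 months

Current payment = 83,900 × 7%/12 / (1 − (1+0.0058333)^−84) = $1,266.28.
Refinanced payment = 75,100.89 × 0.0043750 / (1 − (1+0.0043750)^−84) = $1,070.31.
Monthly savings = $1,266.28 − $1,070.31 = $195.97.
Break-even = $750.00 / $195.97 = 3.83 → 4 months.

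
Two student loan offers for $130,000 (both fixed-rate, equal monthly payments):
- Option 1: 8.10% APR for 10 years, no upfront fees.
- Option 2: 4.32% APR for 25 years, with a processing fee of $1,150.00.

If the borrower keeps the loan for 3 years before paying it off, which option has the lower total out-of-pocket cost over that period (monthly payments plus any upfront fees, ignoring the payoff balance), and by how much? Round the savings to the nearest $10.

Option 1: at 8.10% the monthly rate is 0.0067500, so the payment is 130,000 × 0.0067500 / (1 − 1.0067500^−120) = $1,584.14.
Option 2: at 4.32% the monthly rate is 0.0036000, so the payment is 130,000 × 0.0036000 / (1 − 1.0036000^−300) = $709.36.
Over 36 months: Option 1 costs 36 × $1,584.14 = $57,029.04; Option 2 costs 36 × $709.36 + $1,150.00 = $26,686.96.
Option 2 is cheaper by $57,029.04 − $26,686.96 = $30,342.08.

Option 2 by $30,340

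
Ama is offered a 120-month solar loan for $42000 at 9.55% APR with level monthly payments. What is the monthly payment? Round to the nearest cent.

At 9.55% the monthly rate is 0.0079583, so the payment is 42,000 × 0.0079583 / (1 − 1.0079583^−120) = $544.62.

$544.62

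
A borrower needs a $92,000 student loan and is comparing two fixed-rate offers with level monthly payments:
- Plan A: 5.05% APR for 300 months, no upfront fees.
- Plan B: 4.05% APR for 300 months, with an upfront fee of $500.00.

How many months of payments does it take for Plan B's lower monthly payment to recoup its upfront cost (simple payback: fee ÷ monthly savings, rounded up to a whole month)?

Plan A: monthly rate = 5.05%/12 = 0.0042083; payment = 92,000 × 0.0042083 / (1 − (1+0.0042083)^−300) = $540.51.
Plan B: at 4.05% the monthly rate is 0.0033750, so the payment is 92,000 × 0.0033750 / (1 − 1.0033750^−300) = $488.15.
Monthly savings = $540.51 − $488.15 = $52.36.
Break-even = $500.00 / $52.36 = 9.55 → 10 months.

10 months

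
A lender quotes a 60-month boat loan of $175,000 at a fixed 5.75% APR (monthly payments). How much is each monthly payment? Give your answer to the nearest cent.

$3,362.93

Monthly rate = 5.75%/12 = 0.0047917; payment = 175,000 × 0.0047917 / (1 − (1+0.0047917)^−60) = $3,362.93.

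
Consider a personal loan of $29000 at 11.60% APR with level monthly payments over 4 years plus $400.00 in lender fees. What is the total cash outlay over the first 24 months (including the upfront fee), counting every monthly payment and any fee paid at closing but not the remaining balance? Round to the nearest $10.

Monthly rate = 11.6%/12 = 0.0096667; payment = 29,000 × 0.0096667 / (1 − (1+0.0096667)^−48) = $758.00.
Total outlay = 24 × $758.00 + $400.00 = $18,592.00.

$18,590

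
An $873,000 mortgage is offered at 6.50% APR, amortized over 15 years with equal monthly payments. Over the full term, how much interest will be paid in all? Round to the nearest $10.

$495,860

Monthly rate = 6.5%/12 = 0.0054167; payment = 873,000 × 0.0054167 / (1 − (1+0.0054167)^−180) = $7,604.77.
Total paid = 180 × $7,604.77 = $1,368,858.60; interest = $1,368,858.60 − $873,000 = $495,858.60.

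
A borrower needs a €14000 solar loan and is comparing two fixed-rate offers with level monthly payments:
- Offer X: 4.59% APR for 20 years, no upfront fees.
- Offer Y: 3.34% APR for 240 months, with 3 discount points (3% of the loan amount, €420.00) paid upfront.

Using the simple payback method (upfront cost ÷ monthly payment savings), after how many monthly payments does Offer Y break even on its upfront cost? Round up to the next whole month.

Offer X: monthly rate = 4.59%/12 = 0.0038250; payment = 14,000 × 0.0038250 / (1 − (1+0.0038250)^−240) = €89.25.
Offer Y: monthly rate = 3.34%/12 = 0.0027833; payment = 14,000 × 0.0027833 / (1 − (1+0.0027833)^−240) = €80.05.
Monthly savings = €89.25 − €80.05 = €9.20.
Break-even = €420.00 / €9.20 = 45.65 → 46 months.

46 months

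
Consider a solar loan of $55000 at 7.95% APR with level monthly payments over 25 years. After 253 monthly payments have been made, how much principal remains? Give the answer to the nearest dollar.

With monthly rate i = 7.95%/12 = 0.0066250, the balance after k of n payments is P · [(1+i)^n − (1+i)^k] / [(1+i)^n − 1].
(1+0.0066250)^300 = 7.24959308 and (1+0.0066250)^253 = 5.31534137, so the balance is 55,000 × (7.24959308 − 5.31534137) / (7.24959308 − 1) = $17,022.52.

$17,023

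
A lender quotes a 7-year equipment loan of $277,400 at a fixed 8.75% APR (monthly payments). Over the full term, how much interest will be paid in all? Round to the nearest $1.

$94,552

At 8.75% the monthly rate is 0.0072917, so the payment is 277,400 × 0.0072917 / (1 − 1.0072917^−84) = $4,428.00.
Total paid = 84 × $4,428.00 = $371,952.00; interest = $371,952.00 − $277,400 = $94,552.00.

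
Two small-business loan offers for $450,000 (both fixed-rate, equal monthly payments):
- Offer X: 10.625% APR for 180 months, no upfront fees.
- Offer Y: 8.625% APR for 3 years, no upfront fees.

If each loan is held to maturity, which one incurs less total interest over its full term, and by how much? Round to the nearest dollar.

Offer Y by $389,327

Offer X: monthly rate = 10.625%/12 = 0.0088542; payment = 450,000 × 0.0088542 / (1 − (1+0.0088542)^−180) = $5,009.22.
Total interest on Offer X = 180 × $5,009.22 − $450,000 = $451,659.60.
Offer Y: at 8.625% the monthly rate is 0.0071875, so the payment is 450,000 × 0.0071875 / (1 − 1.0071875^−36) = $14,231.47.
Total interest on Offer Y = 36 × $14,231.47 − $450,000 = $62,332.92.
Offer Y is lower by $389,326.68.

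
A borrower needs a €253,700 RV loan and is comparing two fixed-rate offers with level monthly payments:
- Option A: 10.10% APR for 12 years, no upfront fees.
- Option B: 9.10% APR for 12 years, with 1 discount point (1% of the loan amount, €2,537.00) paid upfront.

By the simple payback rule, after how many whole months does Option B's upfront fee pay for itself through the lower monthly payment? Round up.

18 months

Option A: monthly rate = 10.1%/12 = 0.0084167; payment = 253,700 × 0.0084167 / (1 − (1+0.0084167)^−144) = €3,046.59.
Option B: monthly rate = 9.1%/12 = 0.0075833; payment = 253,700 × 0.0075833 / (1 − (1+0.0075833)^−144) = €2,901.49.
Monthly savings = €3,046.59 − €2,901.49 = €145.10.
Break-even = €2,537.00 / €145.10 = 17.48 → 18 months.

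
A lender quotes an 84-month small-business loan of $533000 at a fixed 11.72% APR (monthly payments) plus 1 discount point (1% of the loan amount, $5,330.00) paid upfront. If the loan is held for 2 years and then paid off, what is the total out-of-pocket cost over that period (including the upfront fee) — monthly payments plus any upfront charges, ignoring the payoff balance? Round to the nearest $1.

Monthly rate = 11.72%/12 = 0.0097667; payment = 533,000 × 0.0097667 / (1 − (1+0.0097667)^−84) = $9,329.28.
Total outlay = 24 × $9,329.28 + $5,330.00 = $229,232.72.

$229,233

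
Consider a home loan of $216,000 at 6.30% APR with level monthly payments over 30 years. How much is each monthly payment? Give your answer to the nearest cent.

$1,336.98

At 6.30% the monthly rate is 0.0052500, so the payment is 216,000 × 0.0052500 / (1 − 1.0052500^−360) = $1,336.98.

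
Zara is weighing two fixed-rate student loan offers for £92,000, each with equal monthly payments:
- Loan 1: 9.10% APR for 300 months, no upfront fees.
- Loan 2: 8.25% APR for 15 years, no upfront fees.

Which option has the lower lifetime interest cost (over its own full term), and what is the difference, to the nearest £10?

Loan 2 by £72,860

Loan 1: monthly rate = 9.1%/12 = 0.0075833; payment = 92,000 × 0.0075833 / (1 − (1+0.0075833)^−300) = £778.37.
Total interest on Loan 1 = 300 × £778.37 − £92,000 = £141,511.00.
Loan 2: at 8.25% the monthly rate is 0.0068750, so the payment is 92,000 × 0.0068750 / (1 − 1.0068750^−180) = £892.53.
Total interest on Loan 2 = 180 × £892.53 − £92,000 = £68,655.40.
Loan 2 is lower by £72,855.60.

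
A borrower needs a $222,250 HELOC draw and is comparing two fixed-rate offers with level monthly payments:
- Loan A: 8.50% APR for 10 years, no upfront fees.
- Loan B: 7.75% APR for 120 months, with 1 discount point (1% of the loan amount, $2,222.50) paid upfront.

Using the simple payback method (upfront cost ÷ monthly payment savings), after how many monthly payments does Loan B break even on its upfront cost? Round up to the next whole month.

26 months

Loan A: at 8.50% the monthly rate is 0.0070833, so the payment is 222,250 × 0.0070833 / (1 − 1.0070833^−120) = $2,755.58.
Loan B: monthly rate = 7.75%/12 = 0.0064583; payment = 222,250 × 0.0064583 / (1 − (1+0.0064583)^−120) = $2,667.24.
Monthly savings = $2,755.58 − $2,667.24 = $88.34.
Break-even = $2,222.50 / $88.34 = 25.16 → 26 months.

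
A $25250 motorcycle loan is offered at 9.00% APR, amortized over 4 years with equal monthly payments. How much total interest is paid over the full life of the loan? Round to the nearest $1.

$4,911

Monthly rate = 9%/12 = 0.0075000; payment = 25,250 × 0.0075000 / (1 − (1+0.0075000)^−48) = $628.35.
Total paid = 48 × $628.35 = $30,160.80; interest = $30,160.80 − $25,250 = $4,910.80.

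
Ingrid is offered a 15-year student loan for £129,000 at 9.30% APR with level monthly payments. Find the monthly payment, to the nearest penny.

Monthly rate = 9.3%/12 = 0.0077500; payment = 129,000 × 0.0077500 / (1 − (1+0.0077500)^−180) = £1,331.53.

£1,331.53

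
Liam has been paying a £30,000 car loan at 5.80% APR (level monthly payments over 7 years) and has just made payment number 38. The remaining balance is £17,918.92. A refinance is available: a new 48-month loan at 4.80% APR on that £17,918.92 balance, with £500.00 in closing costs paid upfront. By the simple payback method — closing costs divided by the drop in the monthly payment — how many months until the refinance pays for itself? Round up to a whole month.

21 months

Current payment = 30,000 × 5.8%/12 / (1 − (1+0.0048333)^−84) = £435.39.
Refinanced payment = 17,918.92 × 0.0040000 / (1 − (1+0.0040000)^−48) = £411.04.
Monthly savings = £435.39 − £411.04 = £24.35.
Break-even = £500.00 / £24.35 = 20.53 → 21 months.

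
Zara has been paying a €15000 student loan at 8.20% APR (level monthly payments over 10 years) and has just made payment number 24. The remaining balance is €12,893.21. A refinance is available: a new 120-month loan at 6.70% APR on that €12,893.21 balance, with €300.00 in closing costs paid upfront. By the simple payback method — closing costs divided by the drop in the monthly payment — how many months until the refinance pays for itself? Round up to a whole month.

Current payment = 15,000 × 8.2%/12 / (1 − (1+0.0068333)^−120) = €183.58.
Refinanced payment = 12,893.21 × 0.0055833 / (1 − (1+0.0055833)^−120) = €147.72.
Monthly savings = €183.58 − €147.72 = €35.86.
Break-even = €300.00 / €35.86 = 8.37 → 9 months.

9 months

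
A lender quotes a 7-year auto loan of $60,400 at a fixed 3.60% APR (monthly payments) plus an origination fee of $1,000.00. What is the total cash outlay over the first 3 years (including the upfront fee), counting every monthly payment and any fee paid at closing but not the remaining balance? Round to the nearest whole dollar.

$30,323

At 3.60% the monthly rate is 0.0030000, so the payment is 60,400 × 0.0030000 / (1 − 1.0030000^−84) = $814.52.
Total outlay = 36 × $814.52 + $1,000.00 = $30,322.72.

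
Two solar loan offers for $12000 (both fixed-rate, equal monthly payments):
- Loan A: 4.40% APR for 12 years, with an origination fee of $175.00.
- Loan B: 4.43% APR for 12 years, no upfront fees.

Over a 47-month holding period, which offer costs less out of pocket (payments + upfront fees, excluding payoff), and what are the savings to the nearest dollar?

Loan A: monthly rate = 4.4%/12 = 0.0036667; payment = 12,000 × 0.0036667 / (1 − (1+0.0036667)^−144) = $107.41.
Loan B: at 4.43% the monthly rate is 0.0036917, so the payment is 12,000 × 0.0036917 / (1 − 1.0036917^−144) = $107.59.
Over 47 months: Loan A costs 47 × $107.41 + $175.00 = $5,223.27; Loan B costs 47 × $107.59 = $5,056.73.
Loan B is cheaper by $5,223.27 − $5,056.73 = $166.54.

Loan B by $167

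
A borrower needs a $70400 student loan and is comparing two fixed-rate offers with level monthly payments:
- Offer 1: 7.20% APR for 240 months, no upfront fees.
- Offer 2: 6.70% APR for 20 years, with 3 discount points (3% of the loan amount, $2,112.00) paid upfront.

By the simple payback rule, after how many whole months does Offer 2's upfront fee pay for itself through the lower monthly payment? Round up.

101 months

Offer 1: monthly rate = 7.2%/12 = 0.0060000; payment = 70,400 × 0.0060000 / (1 − (1+0.0060000)^−240) = $554.29.
Offer 2: at 6.70% the monthly rate is 0.0055833, so the payment is 70,400 × 0.0055833 / (1 − 1.0055833^−240) = $533.21.
Monthly savings = $554.29 − $533.21 = $21.08.
Break-even = $2,112.00 / $21.08 = 100.19 → 101 months.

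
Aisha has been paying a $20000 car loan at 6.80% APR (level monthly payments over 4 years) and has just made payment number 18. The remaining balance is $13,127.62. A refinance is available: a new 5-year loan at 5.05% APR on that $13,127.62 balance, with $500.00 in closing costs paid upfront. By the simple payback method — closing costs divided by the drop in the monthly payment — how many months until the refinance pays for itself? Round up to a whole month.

3 months

Current payment = 20,000 × 6.8%/12 / (1 − (1+0.0056667)^−48) = $477.07.
Refinanced payment = 13,127.62 × 0.0042083 / (1 − (1+0.0042083)^−60) = $248.04.
Monthly savings = $477.07 − $248.04 = $229.03.
Break-even = $500.00 / $229.03 = 2.18 → 3 months.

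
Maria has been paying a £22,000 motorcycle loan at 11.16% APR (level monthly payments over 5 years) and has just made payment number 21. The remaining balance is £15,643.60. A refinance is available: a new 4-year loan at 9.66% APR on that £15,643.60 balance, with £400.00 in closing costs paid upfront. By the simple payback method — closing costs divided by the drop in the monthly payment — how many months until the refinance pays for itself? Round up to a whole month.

5 months

Current payment = 22,000 × 11.16%/12 / (1 − (1+0.0093000)^−60) = £480.09.
Refinanced payment = 15,643.60 × 0.0080500 / (1 − (1+0.0080500)^−48) = £394.21.
Monthly savings = £480.09 − £394.21 = £85.88.
Break-even = £400.00 / £85.88 = 4.66 → 5 months.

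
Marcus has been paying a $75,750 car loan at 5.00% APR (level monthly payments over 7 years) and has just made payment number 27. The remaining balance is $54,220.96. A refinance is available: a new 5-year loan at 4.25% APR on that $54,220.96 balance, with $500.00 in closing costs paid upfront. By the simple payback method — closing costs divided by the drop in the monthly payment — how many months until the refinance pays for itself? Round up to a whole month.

8 months

Current payment = 75,750 × 5%/12 / (1 − (1+0.0041667)^−84) = $1,070.64.
Refinanced payment = 54,220.96 × 0.0035417 / (1 − (1+0.0035417)^−60) = $1,004.69.
Monthly savings = $1,070.64 − $1,004.69 = $65.95.
Break-even = $500.00 / $65.95 = 7.58 → 8 months.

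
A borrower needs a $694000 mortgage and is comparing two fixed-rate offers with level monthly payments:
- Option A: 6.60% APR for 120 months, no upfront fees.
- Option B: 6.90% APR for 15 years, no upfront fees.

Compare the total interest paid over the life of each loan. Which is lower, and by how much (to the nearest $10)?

Option A: monthly rate = 6.6%/12 = 0.0055000; payment = 694,000 × 0.0055000 / (1 − (1+0.0055000)^−120) = $7,915.59.
Total interest on Option A = 120 × $7,915.59 − $694,000 = $255,870.80.
Option B: monthly rate = 6.9%/12 = 0.0057500; payment = 694,000 × 0.0057500 / (1 − (1+0.0057500)^−180) = $6,199.13.
Total interest on Option B = 180 × $6,199.13 − $694,000 = $421,843.40.
Option A is lower by $165,972.60.

Option A by $165,970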